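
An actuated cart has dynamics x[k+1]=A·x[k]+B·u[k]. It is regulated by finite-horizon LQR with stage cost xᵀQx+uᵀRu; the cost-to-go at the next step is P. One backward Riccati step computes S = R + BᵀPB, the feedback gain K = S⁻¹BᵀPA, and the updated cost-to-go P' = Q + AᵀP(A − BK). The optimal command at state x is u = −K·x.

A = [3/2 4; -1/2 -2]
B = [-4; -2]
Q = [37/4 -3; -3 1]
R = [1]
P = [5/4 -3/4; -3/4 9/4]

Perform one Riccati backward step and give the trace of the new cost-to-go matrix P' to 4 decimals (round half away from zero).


47.9028

BᵀP = [-3.5000 -1.5000]
S = R + BᵀPB = [1] + [17.0000] = [18.0000]
BᵀPA = [-4.5000 -11.0000]
K = S⁻¹·BᵀPA = [-0.2500 -0.6111]
A−BK = [0.5000 1.5556; -1.0000 -3.2222]
AᵀP(A−BK) = [3.3750 10.7500; 10.7500 34.2778]
P' = Q + AᵀP(A−BK) = [12.6250 7.7500; 7.7500 35.2778]
tr(P') = 47.9028


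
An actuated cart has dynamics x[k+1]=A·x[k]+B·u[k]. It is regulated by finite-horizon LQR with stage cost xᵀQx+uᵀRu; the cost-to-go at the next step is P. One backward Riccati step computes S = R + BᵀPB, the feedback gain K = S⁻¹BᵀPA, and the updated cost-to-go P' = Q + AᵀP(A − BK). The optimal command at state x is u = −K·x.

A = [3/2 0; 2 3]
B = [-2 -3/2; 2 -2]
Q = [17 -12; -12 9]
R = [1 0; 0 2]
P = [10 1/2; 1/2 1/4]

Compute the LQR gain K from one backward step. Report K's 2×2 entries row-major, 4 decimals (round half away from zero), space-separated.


BᵀP = [-19.0000 -0.5000; -16.0000 -1.2500]
S = R + BᵀPB = [1 0; 0 2] + [37.0000 29.5000; 29.5000 26.5000] = [38.0000 29.5000; 29.5000 28.5000]
BᵀPA = [-29.5000 -1.5000; -26.5000 -3.7500]
K = S⁻¹·BᵀPA = [-0.2773 0.3190; -0.6428 -0.4618]
A−BK = [-0.0188 -0.0546; 1.2691 1.4383]
AᵀP(A−BK) = [1.2855 0.9236; 0.9236 0.9968]
P' = Q + AᵀP(A−BK) = [18.2855 -11.0764; -11.0764 9.9968]
tr(P') = 28.2823

-0.2773 0.3190 -0.6428 -0.4618


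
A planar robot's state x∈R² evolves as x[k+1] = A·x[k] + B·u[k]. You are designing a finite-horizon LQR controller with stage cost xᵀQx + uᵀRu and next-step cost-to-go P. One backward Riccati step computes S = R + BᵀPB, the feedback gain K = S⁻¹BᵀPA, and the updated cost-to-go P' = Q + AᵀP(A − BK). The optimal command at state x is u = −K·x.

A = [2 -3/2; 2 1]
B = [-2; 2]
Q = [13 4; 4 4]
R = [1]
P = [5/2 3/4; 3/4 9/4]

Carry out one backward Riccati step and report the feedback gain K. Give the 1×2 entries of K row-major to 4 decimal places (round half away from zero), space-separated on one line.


BᵀP = [-3.5000 3.0000]
S = R + BᵀPB = [1] + [13.0000] = [14.0000]
BᵀPA = [-1.0000 8.2500]
K = S⁻¹·BᵀPA = [-0.0714 0.5893]
A−BK = [1.8571 -0.3214; 2.1429 -0.1786]
AᵀP(A−BK) = [24.9286 -3.1607; -3.1607 0.7634]
P' = Q + AᵀP(A−BK) = [37.9286 0.8393; 0.8393 4.7634]
tr(P') = 42.6920

-0.0714 0.5893


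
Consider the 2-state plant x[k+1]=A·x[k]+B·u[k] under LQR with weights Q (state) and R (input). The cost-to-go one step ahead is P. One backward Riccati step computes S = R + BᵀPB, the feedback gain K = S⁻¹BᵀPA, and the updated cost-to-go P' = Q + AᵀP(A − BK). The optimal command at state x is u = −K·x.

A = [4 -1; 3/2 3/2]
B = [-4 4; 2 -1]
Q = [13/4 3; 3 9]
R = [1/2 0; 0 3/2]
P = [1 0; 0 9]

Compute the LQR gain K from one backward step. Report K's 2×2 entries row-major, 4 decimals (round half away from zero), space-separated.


BᵀP = [-4.0000 18.0000; 4.0000 -9.0000]
S = R + BᵀPB = [1/2 0; 0 3/2] + [52.0000 -34.0000; -34.0000 25.0000] = [52.5000 -34.0000; -34.0000 26.5000]
BᵀPA = [11.0000 31.0000; 2.5000 -17.5000]
K = S⁻¹·BᵀPA = [1.6004 0.9628; 2.1477 0.5749]
A−BK = [1.8108 0.5515; 0.4469 0.1493]
AᵀP(A−BK) = [13.2760 4.2218; 4.2218 1.4641]
P' = Q + AᵀP(A−BK) = [16.5260 7.2218; 7.2218 10.4641]
tr(P') = 26.9902

1.6004 0.9628 2.1477 0.5749


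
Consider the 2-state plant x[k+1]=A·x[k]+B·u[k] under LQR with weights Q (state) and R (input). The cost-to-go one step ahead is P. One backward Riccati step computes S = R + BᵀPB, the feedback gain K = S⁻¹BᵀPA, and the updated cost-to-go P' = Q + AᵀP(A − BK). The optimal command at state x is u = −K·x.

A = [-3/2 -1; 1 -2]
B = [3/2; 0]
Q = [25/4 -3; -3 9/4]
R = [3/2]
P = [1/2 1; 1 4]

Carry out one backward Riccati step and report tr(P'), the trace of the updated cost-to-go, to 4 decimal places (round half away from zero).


BᵀP = [0.7500 1.5000]
S = R + BᵀPB = [3/2] + [1.1250] = [2.6250]
BᵀPA = [0.3750 -3.7500]
K = S⁻¹·BᵀPA = [0.1429 -1.4286]
A−BK = [-1.7143 1.1429; 1.0000 -2.0000]
AᵀP(A−BK) = [2.0714 -4.7143; -4.7143 15.1429]
P' = Q + AᵀP(A−BK) = [8.3214 -7.7143; -7.7143 17.3929]
tr(P') = 25.7143

25.7143


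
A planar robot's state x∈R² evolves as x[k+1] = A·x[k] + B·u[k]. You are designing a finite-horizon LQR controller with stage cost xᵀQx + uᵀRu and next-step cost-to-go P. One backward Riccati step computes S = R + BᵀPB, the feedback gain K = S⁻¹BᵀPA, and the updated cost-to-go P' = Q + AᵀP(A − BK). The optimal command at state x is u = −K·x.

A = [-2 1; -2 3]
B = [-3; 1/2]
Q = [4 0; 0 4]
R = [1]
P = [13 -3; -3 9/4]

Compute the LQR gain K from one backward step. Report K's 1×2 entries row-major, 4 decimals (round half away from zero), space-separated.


0.4762 -0.0794

BᵀP = [-40.5000 10.1250]
S = R + BᵀPB = [1] + [126.5625] = [127.5625]
BᵀPA = [60.7500 -10.1250]
K = S⁻¹·BᵀPA = [0.4762 -0.0794]
A−BK = [-0.5713 0.7619; -2.2381 3.0397]
AᵀP(A−BK) = [8.0686 -10.6781; -10.6781 14.4463]
P' = Q + AᵀP(A−BK) = [12.0686 -10.6781; -10.6781 18.4463]
tr(P') = 30.5149


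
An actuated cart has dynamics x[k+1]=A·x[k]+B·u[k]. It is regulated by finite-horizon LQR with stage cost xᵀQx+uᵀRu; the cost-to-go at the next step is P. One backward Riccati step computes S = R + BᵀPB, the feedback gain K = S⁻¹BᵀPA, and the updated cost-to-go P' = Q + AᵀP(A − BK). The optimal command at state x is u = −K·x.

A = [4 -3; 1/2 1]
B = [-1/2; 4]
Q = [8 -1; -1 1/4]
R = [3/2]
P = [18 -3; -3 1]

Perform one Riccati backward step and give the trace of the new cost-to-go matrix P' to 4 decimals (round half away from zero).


BᵀP = [-21.0000 5.5000]
S = R + BᵀPB = [3/2] + [32.5000] = [34.0000]
BᵀPA = [-81.2500 68.5000]
K = S⁻¹·BᵀPA = [-2.3897 2.0147]
A−BK = [2.8051 -1.9926; 10.0588 -7.0588]
AᵀP(A−BK) = [82.0864 -59.3051; -59.3051 42.9926]
P' = Q + AᵀP(A−BK) = [90.0864 -60.3051; -60.3051 43.2426]
tr(P') = 133.3290

133.3290


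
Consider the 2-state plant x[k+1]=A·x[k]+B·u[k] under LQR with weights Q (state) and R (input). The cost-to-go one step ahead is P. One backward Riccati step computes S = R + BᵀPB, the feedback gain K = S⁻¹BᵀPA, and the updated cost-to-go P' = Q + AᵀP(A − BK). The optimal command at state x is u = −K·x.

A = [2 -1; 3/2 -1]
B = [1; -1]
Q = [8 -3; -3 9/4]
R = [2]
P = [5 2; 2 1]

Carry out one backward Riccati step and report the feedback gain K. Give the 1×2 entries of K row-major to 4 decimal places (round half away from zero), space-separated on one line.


BᵀP = [3.0000 1.0000]
S = R + BᵀPB = [2] + [2.0000] = [4.0000]
BᵀPA = [7.5000 -4.0000]
K = S⁻¹·BᵀPA = [1.8750 -1.0000]
A−BK = [0.1250 0.0000; 3.3750 -2.0000]
AᵀP(A−BK) = [20.1875 -11.0000; -11.0000 6.0000]
P' = Q + AᵀP(A−BK) = [28.1875 -14.0000; -14.0000 8.2500]
tr(P') = 36.4375

1.8750 -1.0000


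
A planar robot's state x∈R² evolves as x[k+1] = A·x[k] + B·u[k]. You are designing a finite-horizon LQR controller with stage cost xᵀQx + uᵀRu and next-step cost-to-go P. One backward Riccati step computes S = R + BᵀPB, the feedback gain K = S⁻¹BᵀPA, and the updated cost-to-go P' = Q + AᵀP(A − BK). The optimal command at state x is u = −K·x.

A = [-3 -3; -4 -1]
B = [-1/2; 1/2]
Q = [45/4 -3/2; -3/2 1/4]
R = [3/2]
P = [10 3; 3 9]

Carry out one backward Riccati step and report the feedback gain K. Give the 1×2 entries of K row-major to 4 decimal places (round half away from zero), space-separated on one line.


-0.3158 1.5789

BᵀP = [-3.5000 3.0000]
S = R + BᵀPB = [3/2] + [3.2500] = [4.7500]
BᵀPA = [-1.5000 7.5000]
K = S⁻¹·BᵀPA = [-0.3158 1.5789]
A−BK = [-3.1579 -2.2105; -3.8421 -1.7895]
AᵀP(A−BK) = [305.5263 173.3684; 173.3684 105.1579]
P' = Q + AᵀP(A−BK) = [316.7763 171.8684; 171.8684 105.4079]
tr(P') = 422.1842


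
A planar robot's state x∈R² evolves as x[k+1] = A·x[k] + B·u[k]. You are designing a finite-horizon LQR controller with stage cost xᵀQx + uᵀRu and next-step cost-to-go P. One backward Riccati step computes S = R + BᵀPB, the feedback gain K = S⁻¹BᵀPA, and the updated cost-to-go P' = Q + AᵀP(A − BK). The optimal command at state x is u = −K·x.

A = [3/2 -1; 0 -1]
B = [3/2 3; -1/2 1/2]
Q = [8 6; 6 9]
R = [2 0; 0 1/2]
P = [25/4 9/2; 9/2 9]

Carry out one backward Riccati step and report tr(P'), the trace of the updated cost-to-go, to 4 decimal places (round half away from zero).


BᵀP = [7.1250 2.2500; 21.0000 18.0000]
S = R + BᵀPB = [2 0; 0 1/2] + [9.5625 22.5000; 22.5000 72.0000] = [11.5625 22.5000; 22.5000 72.5000]
BᵀPA = [10.6875 -9.3750; 31.5000 -39.0000]
K = S⁻¹·BᵀPA = [0.1991 0.5958; 0.3727 -0.7228]
A−BK = [0.0833 0.2748; -0.0868 -0.3407]
AᵀP(A−BK) = [0.1948 0.2767; 0.2767 1.6452]
P' = Q + AᵀP(A−BK) = [8.1948 6.2767; 6.2767 10.6452]
tr(P') = 18.8400

18.8400


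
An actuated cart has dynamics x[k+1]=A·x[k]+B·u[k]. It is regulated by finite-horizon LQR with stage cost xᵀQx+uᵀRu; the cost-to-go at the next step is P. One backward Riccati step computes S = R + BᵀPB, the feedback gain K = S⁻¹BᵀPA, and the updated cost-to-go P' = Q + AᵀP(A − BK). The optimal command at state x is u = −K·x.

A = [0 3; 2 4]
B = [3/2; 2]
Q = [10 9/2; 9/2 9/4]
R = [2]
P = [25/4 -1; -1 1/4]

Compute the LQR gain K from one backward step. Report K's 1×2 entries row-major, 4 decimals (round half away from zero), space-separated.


BᵀP = [7.3750 -1.0000]
S = R + BᵀPB = [2] + [9.0625] = [11.0625]
BᵀPA = [-2.0000 18.1250]
K = S⁻¹·BᵀPA = [-0.1808 1.6384]
A−BK = [0.2712 0.5424; 2.3616 0.7232]
AᵀP(A−BK) = [0.6384 -0.7232; -0.7232 6.5537]
P' = Q + AᵀP(A−BK) = [10.6384 3.7768; 3.7768 8.8037]
tr(P') = 19.4421

-0.1808 1.6384


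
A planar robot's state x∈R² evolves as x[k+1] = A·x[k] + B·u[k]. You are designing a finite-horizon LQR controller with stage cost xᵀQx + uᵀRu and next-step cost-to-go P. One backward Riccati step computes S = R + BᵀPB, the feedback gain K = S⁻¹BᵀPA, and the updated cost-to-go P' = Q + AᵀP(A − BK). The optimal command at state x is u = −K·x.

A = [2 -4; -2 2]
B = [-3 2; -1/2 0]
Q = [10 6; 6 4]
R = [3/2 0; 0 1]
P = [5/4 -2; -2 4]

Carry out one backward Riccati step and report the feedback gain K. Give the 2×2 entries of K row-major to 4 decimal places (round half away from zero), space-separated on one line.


-0.5846 0.9231 1.6308 -2.1538

BᵀP = [-2.7500 4.0000; 2.5000 -4.0000]
S = R + BᵀPB = [3/2 0; 0 1] + [6.2500 -5.5000; -5.5000 5.0000] = [7.7500 -5.5000; -5.5000 6.0000]
BᵀPA = [-13.5000 19.0000; 13.0000 -18.0000]
K = S⁻¹·BᵀPA = [-0.5846 0.9231; 1.6308 -2.1538]
A−BK = [-3.0154 3.0769; -2.2923 2.4615]
AᵀP(A−BK) = [7.9077 -9.5385; -9.5385 11.6923]
P' = Q + AᵀP(A−BK) = [17.9077 -3.5385; -3.5385 15.6923]
tr(P') = 33.6000


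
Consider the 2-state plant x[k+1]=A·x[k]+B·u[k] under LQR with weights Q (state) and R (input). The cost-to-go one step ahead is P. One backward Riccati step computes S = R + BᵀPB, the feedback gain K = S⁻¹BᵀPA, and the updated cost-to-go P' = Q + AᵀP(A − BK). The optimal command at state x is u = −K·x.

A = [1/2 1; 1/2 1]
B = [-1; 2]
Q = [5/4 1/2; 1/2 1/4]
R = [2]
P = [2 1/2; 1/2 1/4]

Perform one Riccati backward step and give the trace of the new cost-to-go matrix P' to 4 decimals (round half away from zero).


BᵀP = [-1.0000 0.0000]
S = R + BᵀPB = [2] + [1.0000] = [3.0000]
BᵀPA = [-0.5000 -1.0000]
K = S⁻¹·BᵀPA = [-0.1667 -0.3333]
A−BK = [0.3333 0.6667; 0.8333 1.6667]
AᵀP(A−BK) = [0.7292 1.4583; 1.4583 2.9167]
P' = Q + AᵀP(A−BK) = [1.9792 1.9583; 1.9583 3.1667]
tr(P') = 5.1458

5.1458


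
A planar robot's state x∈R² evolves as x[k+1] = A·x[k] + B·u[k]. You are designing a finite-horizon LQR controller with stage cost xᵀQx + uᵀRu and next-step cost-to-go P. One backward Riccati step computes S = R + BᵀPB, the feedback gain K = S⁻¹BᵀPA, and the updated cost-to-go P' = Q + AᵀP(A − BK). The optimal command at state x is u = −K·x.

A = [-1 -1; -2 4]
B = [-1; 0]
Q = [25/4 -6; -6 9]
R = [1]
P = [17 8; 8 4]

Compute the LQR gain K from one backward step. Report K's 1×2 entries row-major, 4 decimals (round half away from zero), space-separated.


1.8333 -0.8333

BᵀP = [-17.0000 -8.0000]
S = R + BᵀPB = [1] + [17.0000] = [18.0000]
BᵀPA = [33.0000 -15.0000]
K = S⁻¹·BᵀPA = [1.8333 -0.8333]
A−BK = [0.8333 -1.8333; -2.0000 4.0000]
AᵀP(A−BK) = [4.5000 -3.5000; -3.5000 4.5000]
P' = Q + AᵀP(A−BK) = [10.7500 -9.5000; -9.5000 13.5000]
tr(P') = 24.2500


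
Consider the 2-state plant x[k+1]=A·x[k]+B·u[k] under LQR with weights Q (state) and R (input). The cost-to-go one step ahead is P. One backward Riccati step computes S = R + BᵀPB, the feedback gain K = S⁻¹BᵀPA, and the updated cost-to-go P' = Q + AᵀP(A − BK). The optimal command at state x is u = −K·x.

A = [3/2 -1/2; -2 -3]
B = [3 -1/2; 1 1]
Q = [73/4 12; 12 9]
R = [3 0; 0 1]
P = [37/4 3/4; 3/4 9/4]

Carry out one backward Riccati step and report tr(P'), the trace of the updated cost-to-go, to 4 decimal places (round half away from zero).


35.7910

BᵀP = [28.5000 4.5000; -3.8750 1.8750]
S = R + BᵀPB = [3 0; 0 1] + [90.0000 -9.7500; -9.7500 3.8125] = [93.0000 -9.7500; -9.7500 4.8125]
BᵀPA = [33.7500 -27.7500; -9.5625 -3.6875]
K = S⁻¹·BᵀPA = [0.1963 -0.4809; -1.5894 -1.7404]
A−BK = [0.1165 0.0723; -0.6069 -0.7787]
AᵀP(A−BK) = [3.4899 3.5234; 3.5234 5.0511]
P' = Q + AᵀP(A−BK) = [21.7399 15.5234; 15.5234 14.0511]
tr(P') = 35.7910


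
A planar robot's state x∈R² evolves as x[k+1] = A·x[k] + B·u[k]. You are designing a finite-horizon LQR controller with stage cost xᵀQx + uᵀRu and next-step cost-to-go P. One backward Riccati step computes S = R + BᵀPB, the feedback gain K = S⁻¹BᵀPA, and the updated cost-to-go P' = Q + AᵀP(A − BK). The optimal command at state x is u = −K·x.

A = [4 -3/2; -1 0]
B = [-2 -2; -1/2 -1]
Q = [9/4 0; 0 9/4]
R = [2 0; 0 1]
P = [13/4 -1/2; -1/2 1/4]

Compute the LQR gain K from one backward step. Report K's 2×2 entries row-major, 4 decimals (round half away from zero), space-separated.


BᵀP = [-6.2500 0.8750; -6.0000 0.7500]
S = R + BᵀPB = [2 0; 0 1] + [12.0625 11.6250; 11.6250 11.2500] = [14.0625 11.6250; 11.6250 12.2500]
BᵀPA = [-25.8750 9.3750; -24.7500 9.0000]
K = S⁻¹·BᵀPA = [-0.7879 0.2753; -1.2727 0.4735]
A−BK = [-0.1212 -0.0025; -2.6667 0.6111]
AᵀP(A−BK) = [4.3636 -1.4091; -1.4091 0.4706]
P' = Q + AᵀP(A−BK) = [6.6136 -1.4091; -1.4091 2.7206]
tr(P') = 9.3343

-0.7879 0.2753 -1.2727 0.4735


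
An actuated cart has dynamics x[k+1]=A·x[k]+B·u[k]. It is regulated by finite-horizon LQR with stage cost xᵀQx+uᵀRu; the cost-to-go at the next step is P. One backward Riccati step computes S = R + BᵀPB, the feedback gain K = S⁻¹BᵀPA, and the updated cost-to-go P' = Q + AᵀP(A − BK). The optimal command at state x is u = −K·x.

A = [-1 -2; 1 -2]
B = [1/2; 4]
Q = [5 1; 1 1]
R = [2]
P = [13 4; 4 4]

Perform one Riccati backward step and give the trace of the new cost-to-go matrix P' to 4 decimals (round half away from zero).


37.8006

BᵀP = [22.5000 18.0000]
S = R + BᵀPB = [2] + [83.2500] = [85.2500]
BᵀPA = [-4.5000 -81.0000]
K = S⁻¹·BᵀPA = [-0.0528 -0.9501]
A−BK = [-0.9736 -1.5249; 1.2111 1.8006]
AᵀP(A−BK) = [8.7625 13.7243; 13.7243 23.0381]
P' = Q + AᵀP(A−BK) = [13.7625 14.7243; 14.7243 24.0381]
tr(P') = 37.8006


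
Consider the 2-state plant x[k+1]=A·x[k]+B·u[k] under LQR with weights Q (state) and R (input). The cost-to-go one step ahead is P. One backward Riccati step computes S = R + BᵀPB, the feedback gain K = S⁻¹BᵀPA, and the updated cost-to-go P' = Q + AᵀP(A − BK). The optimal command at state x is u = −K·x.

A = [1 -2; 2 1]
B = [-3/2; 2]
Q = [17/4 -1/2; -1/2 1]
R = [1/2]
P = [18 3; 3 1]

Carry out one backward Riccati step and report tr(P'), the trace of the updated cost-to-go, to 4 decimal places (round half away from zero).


17.4259

BᵀP = [-21.0000 -2.5000]
S = R + BᵀPB = [1/2] + [26.5000] = [27.0000]
BᵀPA = [-26.0000 39.5000]
K = S⁻¹·BᵀPA = [-0.9630 1.4630]
A−BK = [-0.4444 0.1944; 3.9259 -1.9259]
AᵀP(A−BK) = [8.9630 -4.9630; -4.9630 3.2130]
P' = Q + AᵀP(A−BK) = [13.2130 -5.4630; -5.4630 4.2130]
tr(P') = 17.4259


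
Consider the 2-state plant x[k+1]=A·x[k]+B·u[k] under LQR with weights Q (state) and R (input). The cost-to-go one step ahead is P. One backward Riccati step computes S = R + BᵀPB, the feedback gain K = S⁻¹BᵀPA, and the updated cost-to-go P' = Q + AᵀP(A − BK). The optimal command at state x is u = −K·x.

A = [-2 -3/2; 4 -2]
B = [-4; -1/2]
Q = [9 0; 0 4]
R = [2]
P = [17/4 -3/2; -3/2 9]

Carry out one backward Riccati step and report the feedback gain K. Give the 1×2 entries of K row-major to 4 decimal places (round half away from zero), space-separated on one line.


BᵀP = [-16.2500 1.5000]
S = R + BᵀPB = [2] + [64.2500] = [66.2500]
BᵀPA = [38.5000 21.3750]
K = S⁻¹·BᵀPA = [0.5811 0.3226]
A−BK = [0.3245 -0.2094; 4.2906 -1.8387]
AᵀP(A−BK) = [162.6264 -68.6717; -68.6717 29.6660]
P' = Q + AᵀP(A−BK) = [171.6264 -68.6717; -68.6717 33.6660]
tr(P') = 205.2925

0.5811 0.3226


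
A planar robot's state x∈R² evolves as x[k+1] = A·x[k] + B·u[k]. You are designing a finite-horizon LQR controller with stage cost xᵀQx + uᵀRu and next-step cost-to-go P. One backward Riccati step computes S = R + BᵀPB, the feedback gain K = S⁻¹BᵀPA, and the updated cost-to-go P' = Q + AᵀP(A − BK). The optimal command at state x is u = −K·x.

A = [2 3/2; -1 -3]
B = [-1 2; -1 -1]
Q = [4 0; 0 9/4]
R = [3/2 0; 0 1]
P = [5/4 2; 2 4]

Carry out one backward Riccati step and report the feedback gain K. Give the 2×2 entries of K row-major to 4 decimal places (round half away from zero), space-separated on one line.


BᵀP = [-3.2500 -6.0000; 0.5000 0.0000]
S = R + BᵀPB = [3/2 0; 0 1] + [9.2500 -0.5000; -0.5000 1.0000] = [10.7500 -0.5000; -0.5000 2.0000]
BᵀPA = [-0.5000 13.1250; 1.0000 0.7500]
K = S⁻¹·BᵀPA = [-0.0235 1.2529; 0.4941 0.6882]
A−BK = [0.9882 1.3765; -0.5294 -1.0588]
AᵀP(A−BK) = [0.4941 0.6882; 0.6882 3.8515]
P' = Q + AᵀP(A−BK) = [4.4941 0.6882; 0.6882 6.1015]
tr(P') = 10.5956

-0.0235 1.2529 0.4941 0.6882


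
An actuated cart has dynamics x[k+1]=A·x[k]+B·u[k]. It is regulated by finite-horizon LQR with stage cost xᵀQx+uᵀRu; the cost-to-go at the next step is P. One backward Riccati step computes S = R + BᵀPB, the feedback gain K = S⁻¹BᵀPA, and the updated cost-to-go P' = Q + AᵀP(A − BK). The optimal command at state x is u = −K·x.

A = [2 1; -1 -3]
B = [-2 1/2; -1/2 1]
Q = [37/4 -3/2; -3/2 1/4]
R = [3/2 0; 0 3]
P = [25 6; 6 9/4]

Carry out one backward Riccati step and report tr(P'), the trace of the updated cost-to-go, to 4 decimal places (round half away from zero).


BᵀP = [-53.0000 -13.1250; 18.5000 5.2500]
S = R + BᵀPB = [3/2 0; 0 3] + [112.5625 -39.6250; -39.6250 14.5000] = [114.0625 -39.6250; -39.6250 17.5000]
BᵀPA = [-92.8750 -13.6250; 31.7500 2.7500]
K = S⁻¹·BᵀPA = [-0.8621 -0.3040; -0.1378 -0.5311]
A−BK = [0.3447 0.6576; -1.2933 -2.6209]
AᵀP(A−BK) = [2.5560 3.3826; 3.3826 6.5692]
P' = Q + AᵀP(A−BK) = [11.8060 1.8826; 1.8826 6.8192]
tr(P') = 18.6251

18.6251


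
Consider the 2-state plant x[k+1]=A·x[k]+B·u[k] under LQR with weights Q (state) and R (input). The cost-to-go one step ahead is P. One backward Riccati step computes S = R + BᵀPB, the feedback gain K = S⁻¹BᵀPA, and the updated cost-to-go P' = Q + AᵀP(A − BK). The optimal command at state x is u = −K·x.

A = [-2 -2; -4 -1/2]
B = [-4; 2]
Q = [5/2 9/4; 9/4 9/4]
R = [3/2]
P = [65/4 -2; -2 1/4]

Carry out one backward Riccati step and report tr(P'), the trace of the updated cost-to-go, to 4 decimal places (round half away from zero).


5.3420

BᵀP = [-69.0000 8.5000]
S = R + BᵀPB = [3/2] + [293.0000] = [294.5000]
BᵀPA = [104.0000 133.7500]
K = S⁻¹·BᵀPA = [0.3531 0.4542]
A−BK = [-0.5874 -0.1834; -4.7063 -1.4083]
AᵀP(A−BK) = [0.2733 0.2674; 0.2674 0.3187]
P' = Q + AᵀP(A−BK) = [2.7733 2.5174; 2.5174 2.5687]
tr(P') = 5.3420


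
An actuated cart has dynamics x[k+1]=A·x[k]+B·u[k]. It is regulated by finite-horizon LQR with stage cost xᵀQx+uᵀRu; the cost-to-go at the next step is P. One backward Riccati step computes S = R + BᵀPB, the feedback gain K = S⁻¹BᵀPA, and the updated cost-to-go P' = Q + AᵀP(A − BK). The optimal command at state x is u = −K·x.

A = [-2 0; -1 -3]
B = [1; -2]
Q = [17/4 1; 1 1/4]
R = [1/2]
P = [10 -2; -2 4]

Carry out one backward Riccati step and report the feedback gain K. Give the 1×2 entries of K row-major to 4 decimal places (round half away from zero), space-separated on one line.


BᵀP = [14.0000 -10.0000]
S = R + BᵀPB = [1/2] + [34.0000] = [34.5000]
BᵀPA = [-18.0000 30.0000]
K = S⁻¹·BᵀPA = [-0.5217 0.8696]
A−BK = [-1.4783 -0.8696; -2.0435 -1.2609]
AᵀP(A−BK) = [26.6087 15.6522; 15.6522 9.9130]
P' = Q + AᵀP(A−BK) = [30.8587 16.6522; 16.6522 10.1630]
tr(P') = 41.0217

-0.5217 0.8696


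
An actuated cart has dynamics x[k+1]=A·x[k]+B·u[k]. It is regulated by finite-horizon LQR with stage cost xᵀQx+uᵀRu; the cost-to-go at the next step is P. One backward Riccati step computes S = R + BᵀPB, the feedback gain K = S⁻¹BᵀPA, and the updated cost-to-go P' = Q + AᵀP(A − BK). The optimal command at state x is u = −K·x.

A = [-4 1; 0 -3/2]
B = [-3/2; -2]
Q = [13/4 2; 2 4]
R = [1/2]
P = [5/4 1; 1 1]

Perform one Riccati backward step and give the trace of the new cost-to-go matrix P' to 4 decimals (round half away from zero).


9.5610

BᵀP = [-3.8750 -3.5000]
S = R + BᵀPB = [1/2] + [12.8125] = [13.3125]
BᵀPA = [15.5000 1.3750]
K = S⁻¹·BᵀPA = [1.1643 0.1033]
A−BK = [-2.2535 1.1549; 2.3286 -1.2934]
AᵀP(A−BK) = [1.9531 -0.6009; -0.6009 0.3580]
P' = Q + AᵀP(A−BK) = [5.2031 1.3991; 1.3991 4.3580]
tr(P') = 9.5610


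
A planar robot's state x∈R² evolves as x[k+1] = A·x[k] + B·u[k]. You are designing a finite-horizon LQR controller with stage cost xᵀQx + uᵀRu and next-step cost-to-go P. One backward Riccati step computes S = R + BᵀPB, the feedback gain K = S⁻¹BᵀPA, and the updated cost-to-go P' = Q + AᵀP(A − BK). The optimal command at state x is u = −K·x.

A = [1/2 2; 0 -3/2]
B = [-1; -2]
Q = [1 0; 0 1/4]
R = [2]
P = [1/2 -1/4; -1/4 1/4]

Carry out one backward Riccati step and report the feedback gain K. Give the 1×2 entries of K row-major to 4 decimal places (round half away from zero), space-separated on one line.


BᵀP = [0.0000 -0.2500]
S = R + BᵀPB = [2] + [0.5000] = [2.5000]
BᵀPA = [0.0000 0.3750]
K = S⁻¹·BᵀPA = [0.0000 0.1500]
A−BK = [0.5000 2.1500; 0.0000 -1.2000]
AᵀP(A−BK) = [0.1250 0.6875; 0.6875 4.0063]
P' = Q + AᵀP(A−BK) = [1.1250 0.6875; 0.6875 4.2563]
tr(P') = 5.3813

0.0000 0.1500


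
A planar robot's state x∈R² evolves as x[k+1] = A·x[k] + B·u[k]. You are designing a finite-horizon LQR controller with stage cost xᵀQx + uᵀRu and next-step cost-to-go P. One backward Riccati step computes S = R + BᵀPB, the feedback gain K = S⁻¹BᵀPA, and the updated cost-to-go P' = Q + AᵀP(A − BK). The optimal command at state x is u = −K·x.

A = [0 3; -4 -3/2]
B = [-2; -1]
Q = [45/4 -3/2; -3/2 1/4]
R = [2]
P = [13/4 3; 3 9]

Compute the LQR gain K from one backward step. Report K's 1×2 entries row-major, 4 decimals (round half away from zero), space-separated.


1.6667 -0.1667

BᵀP = [-9.5000 -15.0000]
S = R + BᵀPB = [2] + [34.0000] = [36.0000]
BᵀPA = [60.0000 -6.0000]
K = S⁻¹·BᵀPA = [1.6667 -0.1667]
A−BK = [3.3333 2.6667; -2.3333 -1.6667]
AᵀP(A−BK) = [44.0000 28.0000; 28.0000 21.5000]
P' = Q + AᵀP(A−BK) = [55.2500 26.5000; 26.5000 21.7500]
tr(P') = 77.0000


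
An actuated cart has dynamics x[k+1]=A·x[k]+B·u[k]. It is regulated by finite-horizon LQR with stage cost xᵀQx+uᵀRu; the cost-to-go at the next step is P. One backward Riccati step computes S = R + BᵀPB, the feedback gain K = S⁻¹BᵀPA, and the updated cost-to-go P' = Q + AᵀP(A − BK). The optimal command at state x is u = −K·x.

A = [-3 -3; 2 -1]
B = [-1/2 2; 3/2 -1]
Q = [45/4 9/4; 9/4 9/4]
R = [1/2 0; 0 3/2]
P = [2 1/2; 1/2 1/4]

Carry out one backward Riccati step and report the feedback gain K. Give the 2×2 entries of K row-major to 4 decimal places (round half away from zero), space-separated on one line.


BᵀP = [-0.2500 0.1250; 3.5000 0.7500]
S = R + BᵀPB = [1/2 0; 0 3/2] + [0.3125 -0.6250; -0.6250 6.2500] = [0.8125 -0.6250; -0.6250 7.7500]
BᵀPA = [1.0000 0.6250; -9.0000 -11.2500]
K = S⁻¹·BᵀPA = [0.3598 -0.3704; -1.1323 -1.4815]
A−BK = [-0.5556 -0.2222; 0.3280 -1.9259]
AᵀP(A−BK) = [2.4497 3.0370; 3.0370 4.8148]
P' = Q + AᵀP(A−BK) = [13.6997 5.2870; 5.2870 7.0648]
tr(P') = 20.7646

0.3598 -0.3704 -1.1323 -1.4815


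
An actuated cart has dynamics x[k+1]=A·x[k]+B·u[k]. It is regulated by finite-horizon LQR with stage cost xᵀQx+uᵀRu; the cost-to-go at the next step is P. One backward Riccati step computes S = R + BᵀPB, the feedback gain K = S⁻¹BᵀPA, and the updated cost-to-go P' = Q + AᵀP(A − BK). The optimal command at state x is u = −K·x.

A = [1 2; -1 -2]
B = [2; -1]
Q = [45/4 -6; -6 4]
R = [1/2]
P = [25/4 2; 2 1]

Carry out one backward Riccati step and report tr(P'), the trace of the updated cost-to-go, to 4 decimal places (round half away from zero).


16.2973

BᵀP = [10.5000 3.0000]
S = R + BᵀPB = [1/2] + [18.0000] = [18.5000]
BᵀPA = [7.5000 15.0000]
K = S⁻¹·BᵀPA = [0.4054 0.8108]
A−BK = [0.1892 0.3784; -0.5946 -1.1892]
AᵀP(A−BK) = [0.2095 0.4189; 0.4189 0.8378]
P' = Q + AᵀP(A−BK) = [11.4595 -5.5811; -5.5811 4.8378]
tr(P') = 16.2973


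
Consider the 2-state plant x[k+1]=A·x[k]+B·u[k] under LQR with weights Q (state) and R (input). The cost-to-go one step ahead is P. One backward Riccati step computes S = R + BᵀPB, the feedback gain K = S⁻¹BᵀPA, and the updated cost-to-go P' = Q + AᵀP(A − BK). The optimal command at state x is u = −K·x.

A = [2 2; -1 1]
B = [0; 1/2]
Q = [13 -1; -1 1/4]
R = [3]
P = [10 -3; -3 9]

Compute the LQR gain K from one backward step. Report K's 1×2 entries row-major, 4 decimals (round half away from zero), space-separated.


BᵀP = [-1.5000 4.5000]
S = R + BᵀPB = [3] + [2.2500] = [5.2500]
BᵀPA = [-7.5000 1.5000]
K = S⁻¹·BᵀPA = [-1.4286 0.2857]
A−BK = [2.0000 2.0000; -0.2857 0.8571]
AᵀP(A−BK) = [50.2857 33.1429; 33.1429 36.5714]
P' = Q + AᵀP(A−BK) = [63.2857 32.1429; 32.1429 36.8214]
tr(P') = 100.1071

-1.4286 0.2857


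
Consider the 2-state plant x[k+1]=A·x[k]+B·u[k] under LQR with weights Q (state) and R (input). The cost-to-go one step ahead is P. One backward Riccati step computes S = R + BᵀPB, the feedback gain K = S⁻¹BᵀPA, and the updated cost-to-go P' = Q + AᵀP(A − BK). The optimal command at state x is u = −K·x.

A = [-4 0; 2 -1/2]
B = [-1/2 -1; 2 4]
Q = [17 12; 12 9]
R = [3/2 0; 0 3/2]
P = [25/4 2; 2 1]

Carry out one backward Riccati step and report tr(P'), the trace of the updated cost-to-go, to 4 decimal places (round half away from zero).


96.9077

BᵀP = [0.8750 1.0000; 1.7500 2.0000]
S = R + BᵀPB = [3/2 0; 0 3/2] + [1.5625 3.1250; 3.1250 6.2500] = [3.0625 3.1250; 3.1250 7.7500]
BᵀPA = [-1.5000 -0.5000; -3.0000 -1.0000]
K = S⁻¹·BᵀPA = [-0.1611 -0.0537; -0.3221 -0.1074]
A−BK = [-4.4027 -0.1342; 3.6107 0.0369]
AᵀP(A−BK) = [70.7919 2.5973; 2.5973 0.1158]
P' = Q + AᵀP(A−BK) = [87.7919 14.5973; 14.5973 9.1158]
tr(P') = 96.9077


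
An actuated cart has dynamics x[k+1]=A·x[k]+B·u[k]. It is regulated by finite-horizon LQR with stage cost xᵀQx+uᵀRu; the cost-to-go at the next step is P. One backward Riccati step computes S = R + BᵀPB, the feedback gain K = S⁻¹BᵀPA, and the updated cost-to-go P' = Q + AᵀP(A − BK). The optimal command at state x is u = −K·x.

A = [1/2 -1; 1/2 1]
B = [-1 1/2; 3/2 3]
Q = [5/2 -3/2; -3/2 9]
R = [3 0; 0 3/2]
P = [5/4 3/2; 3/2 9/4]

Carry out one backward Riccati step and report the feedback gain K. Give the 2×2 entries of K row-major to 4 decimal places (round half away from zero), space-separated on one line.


-0.0053 0.0963 0.2389 0.0672

BᵀP = [1.0000 1.8750; 5.1250 7.5000]
S = R + BᵀPB = [3 0; 0 3/2] + [1.8125 6.1250; 6.1250 25.0625] = [4.8125 6.1250; 6.1250 26.5625]
BᵀPA = [1.4375 0.8750; 6.3125 2.3750]
K = S⁻¹·BᵀPA = [-0.0053 0.0963; 0.2389 0.0672]
A−BK = [0.3752 -0.9373; -0.2086 0.6540]
AᵀP(A−BK) = [0.1248 -0.0627; -0.0627 0.2561]
P' = Q + AᵀP(A−BK) = [2.6248 -1.5627; -1.5627 9.2561]
tr(P') = 11.8809


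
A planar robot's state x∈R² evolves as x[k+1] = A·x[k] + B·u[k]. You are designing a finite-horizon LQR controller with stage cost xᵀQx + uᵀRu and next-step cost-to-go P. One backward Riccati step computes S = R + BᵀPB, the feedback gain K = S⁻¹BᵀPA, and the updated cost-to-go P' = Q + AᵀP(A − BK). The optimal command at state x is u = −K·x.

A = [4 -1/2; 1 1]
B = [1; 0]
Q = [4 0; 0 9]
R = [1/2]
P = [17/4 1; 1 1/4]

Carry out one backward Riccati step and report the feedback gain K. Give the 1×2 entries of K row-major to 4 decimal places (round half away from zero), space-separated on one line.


3.7895 -0.2368

BᵀP = [4.2500 1.0000]
S = R + BᵀPB = [1/2] + [4.2500] = [4.7500]
BᵀPA = [18.0000 -1.1250]
K = S⁻¹·BᵀPA = [3.7895 -0.2368]
A−BK = [0.2105 -0.2632; 1.0000 1.0000]
AᵀP(A−BK) = [8.0395 -0.4868; -0.4868 0.0461]
P' = Q + AᵀP(A−BK) = [12.0395 -0.4868; -0.4868 9.0461]
tr(P') = 21.0855


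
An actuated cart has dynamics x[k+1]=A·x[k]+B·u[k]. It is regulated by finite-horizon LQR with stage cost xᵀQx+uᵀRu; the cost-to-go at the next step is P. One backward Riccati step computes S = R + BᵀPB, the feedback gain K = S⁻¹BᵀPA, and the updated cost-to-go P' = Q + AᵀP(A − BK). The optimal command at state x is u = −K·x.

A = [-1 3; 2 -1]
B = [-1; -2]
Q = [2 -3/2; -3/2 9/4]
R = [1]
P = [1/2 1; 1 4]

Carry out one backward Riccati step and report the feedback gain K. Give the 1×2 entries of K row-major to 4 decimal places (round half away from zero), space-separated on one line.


-0.7209 0.0698

BᵀP = [-2.5000 -9.0000]
S = R + BᵀPB = [1] + [20.5000] = [21.5000]
BᵀPA = [-15.5000 1.5000]
K = S⁻¹·BᵀPA = [-0.7209 0.0698]
A−BK = [-1.7209 3.0698; 0.5581 -0.8605]
AᵀP(A−BK) = [1.3256 -1.4186; -1.4186 2.3953]
P' = Q + AᵀP(A−BK) = [3.3256 -2.9186; -2.9186 4.6453]
tr(P') = 7.9709


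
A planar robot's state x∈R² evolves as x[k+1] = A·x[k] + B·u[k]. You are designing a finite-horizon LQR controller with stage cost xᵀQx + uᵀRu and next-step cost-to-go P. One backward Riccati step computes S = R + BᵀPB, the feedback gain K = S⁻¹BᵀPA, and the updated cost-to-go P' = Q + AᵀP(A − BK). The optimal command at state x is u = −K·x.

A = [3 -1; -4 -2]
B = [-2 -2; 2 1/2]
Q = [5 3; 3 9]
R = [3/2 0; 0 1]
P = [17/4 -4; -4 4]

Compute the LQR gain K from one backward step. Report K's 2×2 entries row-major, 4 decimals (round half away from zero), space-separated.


BᵀP = [-16.5000 16.0000; -10.5000 10.0000]
S = R + BᵀPB = [3/2 0; 0 1] + [65.0000 41.0000; 41.0000 26.0000] = [66.5000 41.0000; 41.0000 27.0000]
BᵀPA = [-113.5000 -15.5000; -71.5000 -9.5000]
K = S⁻¹·BᵀPA = [-1.1616 -0.2533; -0.8843 0.0328]
A−BK = [-1.0917 -1.4410; -1.2347 -1.5098]
AᵀP(A−BK) = [3.1856 0.8450; 0.8450 0.6354]
P' = Q + AᵀP(A−BK) = [8.1856 3.8450; 3.8450 9.6354]
tr(P') = 17.8210

-1.1616 -0.2533 -0.8843 0.0328


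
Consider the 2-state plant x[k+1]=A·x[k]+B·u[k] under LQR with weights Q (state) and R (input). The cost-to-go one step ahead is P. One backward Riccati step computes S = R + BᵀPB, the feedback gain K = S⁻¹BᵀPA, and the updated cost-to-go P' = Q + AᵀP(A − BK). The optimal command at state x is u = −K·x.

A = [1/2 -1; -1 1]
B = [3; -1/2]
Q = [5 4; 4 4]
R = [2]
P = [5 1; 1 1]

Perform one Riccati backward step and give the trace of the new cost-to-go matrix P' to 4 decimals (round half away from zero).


BᵀP = [14.5000 2.5000]
S = R + BᵀPB = [2] + [42.2500] = [44.2500]
BᵀPA = [4.7500 -12.0000]
K = S⁻¹·BᵀPA = [0.1073 -0.2712]
A−BK = [0.1780 -0.1864; -0.9463 0.8644]
AᵀP(A−BK) = [0.7401 -0.7119; -0.7119 0.7458]
P' = Q + AᵀP(A−BK) = [5.7401 3.2881; 3.2881 4.7458]
tr(P') = 10.4859

10.4859


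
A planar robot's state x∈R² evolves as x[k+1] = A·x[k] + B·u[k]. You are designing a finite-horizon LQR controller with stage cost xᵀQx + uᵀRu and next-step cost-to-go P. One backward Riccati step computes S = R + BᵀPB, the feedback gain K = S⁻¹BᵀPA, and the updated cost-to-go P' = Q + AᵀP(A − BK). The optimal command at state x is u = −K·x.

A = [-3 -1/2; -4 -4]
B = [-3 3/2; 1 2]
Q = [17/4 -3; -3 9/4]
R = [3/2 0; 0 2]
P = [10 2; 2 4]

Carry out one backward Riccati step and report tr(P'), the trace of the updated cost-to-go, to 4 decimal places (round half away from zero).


19.5656

BᵀP = [-28.0000 -2.0000; 19.0000 11.0000]
S = R + BᵀPB = [3/2 0; 0 2] + [82.0000 -46.0000; -46.0000 50.5000] = [83.5000 -46.0000; -46.0000 52.5000]
BᵀPA = [92.0000 22.0000; -101.0000 -53.5000]
K = S⁻¹·BᵀPA = [0.0811 -0.5759; -1.8527 -1.5236]
A−BK = [0.0225 0.0578; -0.3757 -0.3768]
AᵀP(A−BK) = [7.4109 6.0946; 6.0946 5.6547]
P' = Q + AᵀP(A−BK) = [11.6609 3.0946; 3.0946 7.9047]
tr(P') = 19.5656


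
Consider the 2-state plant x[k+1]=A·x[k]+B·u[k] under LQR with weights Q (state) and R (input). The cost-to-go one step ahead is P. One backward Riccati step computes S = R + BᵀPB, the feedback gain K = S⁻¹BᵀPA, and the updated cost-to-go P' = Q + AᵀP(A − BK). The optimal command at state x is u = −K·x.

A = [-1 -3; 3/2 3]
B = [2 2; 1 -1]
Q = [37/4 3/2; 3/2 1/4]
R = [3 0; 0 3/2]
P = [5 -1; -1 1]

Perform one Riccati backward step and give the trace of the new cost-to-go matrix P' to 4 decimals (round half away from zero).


BᵀP = [9.0000 -1.0000; 11.0000 -3.0000]
S = R + BᵀPB = [3 0; 0 3/2] + [17.0000 19.0000; 19.0000 25.0000] = [20.0000 19.0000; 19.0000 26.5000]
BᵀPA = [-10.5000 -30.0000; -15.5000 -42.0000]
K = S⁻¹·BᵀPA = [0.0962 0.0178; -0.6538 -1.5976]
A−BK = [0.1154 0.1598; 0.7500 1.3846]
AᵀP(A−BK) = [1.1250 2.4231; 2.4231 5.4320]
P' = Q + AᵀP(A−BK) = [10.3750 3.9231; 3.9231 5.6820]
tr(P') = 16.0570

16.0570


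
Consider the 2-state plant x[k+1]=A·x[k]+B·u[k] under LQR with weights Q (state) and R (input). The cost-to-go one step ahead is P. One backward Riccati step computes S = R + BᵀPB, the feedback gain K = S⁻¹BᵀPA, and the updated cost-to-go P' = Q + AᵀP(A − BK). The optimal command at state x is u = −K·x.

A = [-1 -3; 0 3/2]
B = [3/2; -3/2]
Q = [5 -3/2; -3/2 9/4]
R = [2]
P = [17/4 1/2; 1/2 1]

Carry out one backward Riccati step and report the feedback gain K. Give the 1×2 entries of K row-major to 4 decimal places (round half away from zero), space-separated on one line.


BᵀP = [5.6250 -0.7500]
S = R + BᵀPB = [2] + [9.5625] = [11.5625]
BᵀPA = [-5.6250 -18.0000]
K = S⁻¹·BᵀPA = [-0.4865 -1.5568]
A−BK = [-0.2703 -0.6649; -0.7297 -0.8351]
AᵀP(A−BK) = [1.5135 3.2432; 3.2432 7.9784]
P' = Q + AᵀP(A−BK) = [6.5135 1.7432; 1.7432 10.2284]
tr(P') = 16.7419

-0.4865 -1.5568


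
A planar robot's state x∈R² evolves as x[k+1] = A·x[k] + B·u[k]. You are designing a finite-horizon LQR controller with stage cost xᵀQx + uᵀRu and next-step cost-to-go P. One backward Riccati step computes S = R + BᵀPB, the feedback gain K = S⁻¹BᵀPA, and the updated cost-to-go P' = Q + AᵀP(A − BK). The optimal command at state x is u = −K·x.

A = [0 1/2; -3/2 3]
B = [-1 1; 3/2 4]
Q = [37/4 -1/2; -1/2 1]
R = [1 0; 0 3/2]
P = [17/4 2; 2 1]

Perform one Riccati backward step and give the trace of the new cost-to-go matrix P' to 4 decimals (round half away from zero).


BᵀP = [-1.2500 -0.5000; 12.2500 6.0000]
S = R + BᵀPB = [1 0; 0 3/2] + [0.5000 -3.2500; -3.2500 36.2500] = [1.5000 -3.2500; -3.2500 37.7500]
BᵀPA = [0.7500 -2.1250; -9.0000 24.1250]
K = S⁻¹·BᵀPA = [-0.0204 -0.0393; -0.2402 0.6357]
A−BK = [0.2198 -0.1750; -0.5088 0.5163]
AᵀP(A−BK) = [0.1038 -0.2493; -0.2493 0.6430]
P' = Q + AᵀP(A−BK) = [9.3538 -0.7493; -0.7493 1.6430]
tr(P') = 10.9968

10.9968


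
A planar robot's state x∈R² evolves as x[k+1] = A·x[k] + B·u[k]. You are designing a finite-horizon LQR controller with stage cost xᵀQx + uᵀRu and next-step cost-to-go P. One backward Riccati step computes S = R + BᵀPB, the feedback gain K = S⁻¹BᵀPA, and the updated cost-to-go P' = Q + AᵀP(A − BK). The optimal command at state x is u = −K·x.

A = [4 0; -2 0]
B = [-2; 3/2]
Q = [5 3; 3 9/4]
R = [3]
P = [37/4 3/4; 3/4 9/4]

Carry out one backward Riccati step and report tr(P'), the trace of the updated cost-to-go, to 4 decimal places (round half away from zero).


19.9711

BᵀP = [-17.3750 1.8750]
S = R + BᵀPB = [3] + [37.5625] = [40.5625]
BᵀPA = [-73.2500 0.0000]
K = S⁻¹·BᵀPA = [-1.8059 0.0000]
A−BK = [0.3883 0.0000; 0.7088 0.0000]
AᵀP(A−BK) = [12.7211 0.0000; 0.0000 0.0000]
P' = Q + AᵀP(A−BK) = [17.7211 3.0000; 3.0000 2.2500]
tr(P') = 19.9711


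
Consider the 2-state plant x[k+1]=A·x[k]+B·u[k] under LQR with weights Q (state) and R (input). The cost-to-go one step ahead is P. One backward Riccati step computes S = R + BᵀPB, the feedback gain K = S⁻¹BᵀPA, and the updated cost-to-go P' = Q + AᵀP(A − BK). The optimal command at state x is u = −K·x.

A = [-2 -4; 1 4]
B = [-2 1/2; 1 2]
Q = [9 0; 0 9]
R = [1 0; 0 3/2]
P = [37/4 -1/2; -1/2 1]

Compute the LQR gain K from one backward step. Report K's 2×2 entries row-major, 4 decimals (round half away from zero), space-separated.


0.9726 2.1320 -0.0221 0.6203

BᵀP = [-19.0000 2.0000; 3.6250 1.7500]
S = R + BᵀPB = [1 0; 0 3/2] + [40.0000 -5.5000; -5.5000 5.3125] = [41.0000 -5.5000; -5.5000 6.8125]
BᵀPA = [40.0000 84.0000; -5.5000 -7.5000]
K = S⁻¹·BᵀPA = [0.9726 2.1320; -0.0221 0.6203]
A−BK = [-0.0437 -0.0462; 0.0715 0.6274]
AᵀP(A−BK) = [0.9726 2.1320; 2.1320 5.5649]
P' = Q + AᵀP(A−BK) = [9.9726 2.1320; 2.1320 14.5649]
tr(P') = 24.5375


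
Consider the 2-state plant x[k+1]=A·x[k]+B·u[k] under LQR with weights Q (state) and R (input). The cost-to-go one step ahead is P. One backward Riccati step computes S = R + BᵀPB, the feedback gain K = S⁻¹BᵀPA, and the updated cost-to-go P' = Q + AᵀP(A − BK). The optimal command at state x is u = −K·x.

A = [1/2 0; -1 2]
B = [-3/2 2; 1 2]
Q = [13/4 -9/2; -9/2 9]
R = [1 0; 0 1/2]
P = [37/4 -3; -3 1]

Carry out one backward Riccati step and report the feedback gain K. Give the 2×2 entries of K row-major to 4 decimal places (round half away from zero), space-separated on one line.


-0.2737 0.2682 0.2298 -0.1085

BᵀP = [-16.8750 5.5000; 12.5000 -4.0000]
S = R + BᵀPB = [1 0; 0 1/2] + [30.8125 -22.7500; -22.7500 17.0000] = [31.8125 -22.7500; -22.7500 17.5000]
BᵀPA = [-13.9375 11.0000; 10.2500 -8.0000]
K = S⁻¹·BᵀPA = [-0.2737 0.2682; 0.2298 -0.1085]
A−BK = [-0.3703 0.6193; -1.1860 1.9489]
AᵀP(A−BK) = [0.1413 -0.1500; -0.1500 0.1820]
P' = Q + AᵀP(A−BK) = [3.3913 -4.6500; -4.6500 9.1820]
tr(P') = 12.5732


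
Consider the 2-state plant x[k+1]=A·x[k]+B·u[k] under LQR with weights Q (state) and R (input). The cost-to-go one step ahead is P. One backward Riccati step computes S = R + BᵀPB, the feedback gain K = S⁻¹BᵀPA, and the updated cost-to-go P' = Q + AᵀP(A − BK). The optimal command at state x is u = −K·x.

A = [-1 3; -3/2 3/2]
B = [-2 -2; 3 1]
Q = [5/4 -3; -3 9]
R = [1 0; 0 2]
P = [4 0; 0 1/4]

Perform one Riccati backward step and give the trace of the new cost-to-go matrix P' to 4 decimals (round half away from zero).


17.2359

BᵀP = [-8.0000 0.7500; -8.0000 0.2500]
S = R + BᵀPB = [1 0; 0 2] + [18.2500 16.7500; 16.7500 16.2500] = [19.2500 16.7500; 16.7500 18.2500]
BᵀPA = [6.8750 -22.8750; 7.6250 -23.6250]
K = S⁻¹·BᵀPA = [-0.0318 -0.3074; 0.4470 -1.0124]
A−BK = [-0.1696 0.3604; -1.8516 3.4346]
AᵀP(A−BK) = [1.3728 -2.7297; -2.7297 5.6131]
P' = Q + AᵀP(A−BK) = [2.6228 -5.7297; -5.7297 14.6131]
tr(P') = 17.2359
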